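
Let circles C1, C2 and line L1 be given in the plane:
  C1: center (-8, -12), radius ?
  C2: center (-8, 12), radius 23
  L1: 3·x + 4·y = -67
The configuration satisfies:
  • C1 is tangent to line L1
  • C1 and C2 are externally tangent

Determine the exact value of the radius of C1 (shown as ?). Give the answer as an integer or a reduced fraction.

1. [C1‖L1]  r_C1² − 1 = 0  ⇒  r_C1 = 1 (r>0 drops 1)
2. [ext C1·C2]  r_C1² + 46r_C1 − 47 = 0  ⇒  r_C1 = 1 (r>0 drops 1)

1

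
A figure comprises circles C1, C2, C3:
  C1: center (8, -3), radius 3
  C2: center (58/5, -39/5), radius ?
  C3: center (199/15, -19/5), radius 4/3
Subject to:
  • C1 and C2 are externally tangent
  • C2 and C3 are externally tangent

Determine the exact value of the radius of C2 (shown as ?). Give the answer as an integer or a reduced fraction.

1. [ext C1·C2]  r_C2² + 6r_C2 − 27 = 0  ⇒  r_C2 = 3 (r>0 drops 1)
2. [ext C2·C3]  r_C2² + (8/3)r_C2 − 17 = 0  ⇒  r_C2 = 3 (r>0 drops 1)

3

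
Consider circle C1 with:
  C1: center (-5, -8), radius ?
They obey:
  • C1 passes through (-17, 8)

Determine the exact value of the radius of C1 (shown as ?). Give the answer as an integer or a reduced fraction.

20

1. [C1∋P]  r_C1² − 400 = 0  ⇒  r_C1 = 20 (r>0 drops 1)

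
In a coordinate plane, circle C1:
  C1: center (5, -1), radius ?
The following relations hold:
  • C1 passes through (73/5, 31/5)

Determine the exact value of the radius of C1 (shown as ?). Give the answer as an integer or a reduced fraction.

12

1. [C1∋P]  r_C1² − 144 = 0  ⇒  r_C1 = 12 (r>0 drops 1)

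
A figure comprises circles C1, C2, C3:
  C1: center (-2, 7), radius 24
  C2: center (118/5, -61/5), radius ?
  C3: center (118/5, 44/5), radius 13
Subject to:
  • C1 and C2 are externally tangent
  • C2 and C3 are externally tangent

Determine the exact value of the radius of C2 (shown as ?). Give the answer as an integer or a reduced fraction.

8

1. [ext C1·C2]  r_C2² + 48r_C2 − 448 = 0  ⇒  r_C2 = 8 (r>0 drops 1)
2. [ext C2·C3]  r_C2² + 26r_C2 − 272 = 0  ⇒  r_C2 = 8 (r>0 drops 1)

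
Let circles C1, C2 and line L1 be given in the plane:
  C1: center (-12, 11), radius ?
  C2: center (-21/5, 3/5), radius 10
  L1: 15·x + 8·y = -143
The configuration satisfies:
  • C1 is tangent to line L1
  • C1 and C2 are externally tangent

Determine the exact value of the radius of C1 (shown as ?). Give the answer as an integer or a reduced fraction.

1. [C1‖L1]  r_C1² − 9 = 0  ⇒  r_C1 = 3 (r>0 drops 1)
2. [ext C1·C2]  r_C1² + 20r_C1 − 69 = 0  ⇒  r_C1 = 3 (r>0 drops 1)

3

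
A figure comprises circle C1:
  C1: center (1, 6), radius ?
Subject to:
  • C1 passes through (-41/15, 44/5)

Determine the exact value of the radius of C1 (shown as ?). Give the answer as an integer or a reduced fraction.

14/3

1. [C1∋P]  r_C1² − 196/9 = 0  ⇒  r_C1 = 14/3 (r>0 drops 1)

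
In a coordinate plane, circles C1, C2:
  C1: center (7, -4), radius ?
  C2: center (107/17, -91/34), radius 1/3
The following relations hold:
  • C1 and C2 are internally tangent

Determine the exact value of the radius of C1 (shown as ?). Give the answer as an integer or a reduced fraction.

11/6

1. [int C1,C2]  r_C1² − (2/3)r_C1 − 77/36 = 0  ⇒  r_C1 = 11/6 (r>0 drops 1)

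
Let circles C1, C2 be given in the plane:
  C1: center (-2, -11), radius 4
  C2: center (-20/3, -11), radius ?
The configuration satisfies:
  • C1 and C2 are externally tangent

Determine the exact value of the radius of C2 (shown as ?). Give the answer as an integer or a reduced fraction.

1. [ext C1·C2]  r_C2² + 8r_C2 − 52/9 = 0  ⇒  r_C2 = 2/3 (r>0 drops 1)

2/3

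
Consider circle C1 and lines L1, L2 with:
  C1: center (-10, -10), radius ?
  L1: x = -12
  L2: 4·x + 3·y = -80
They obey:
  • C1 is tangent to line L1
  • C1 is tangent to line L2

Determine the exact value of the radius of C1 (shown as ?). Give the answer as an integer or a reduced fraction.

1. [C1‖L1]  r_C1² − 4 = 0  ⇒  r_C1 = 2 (r>0 drops 1)
2. [C1‖L2]  r_C1² − 4 = 0  ⇒  r_C1 = 2 (r>0 drops 1)

2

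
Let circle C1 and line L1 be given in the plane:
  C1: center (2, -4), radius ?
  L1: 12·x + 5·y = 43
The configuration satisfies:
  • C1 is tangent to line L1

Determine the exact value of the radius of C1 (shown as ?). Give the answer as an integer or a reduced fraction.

1. [C1‖L1]  r_C1² − 9 = 0  ⇒  r_C1 = 3 (r>0 drops 1)

3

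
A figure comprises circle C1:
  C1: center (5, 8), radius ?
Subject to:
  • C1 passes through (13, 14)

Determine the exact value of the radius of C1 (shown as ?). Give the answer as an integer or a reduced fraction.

1. [C1∋P]  r_C1² − 100 = 0  ⇒  r_C1 = 10 (r>0 drops 1)

10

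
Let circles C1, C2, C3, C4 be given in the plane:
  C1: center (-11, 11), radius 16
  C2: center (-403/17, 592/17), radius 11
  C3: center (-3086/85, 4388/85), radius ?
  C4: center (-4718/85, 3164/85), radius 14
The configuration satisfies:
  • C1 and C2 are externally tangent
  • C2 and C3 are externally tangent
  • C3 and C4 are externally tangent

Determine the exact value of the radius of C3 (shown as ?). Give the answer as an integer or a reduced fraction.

1. [ext C2·C3]  r_C3² + 22r_C3 − 320 = 0  ⇒  r_C3 = 10 (r>0 drops 1)
2. [ext C3·C4]  r_C3² + 28r_C3 − 380 = 0  ⇒  r_C3 = 10 (r>0 drops 1)

10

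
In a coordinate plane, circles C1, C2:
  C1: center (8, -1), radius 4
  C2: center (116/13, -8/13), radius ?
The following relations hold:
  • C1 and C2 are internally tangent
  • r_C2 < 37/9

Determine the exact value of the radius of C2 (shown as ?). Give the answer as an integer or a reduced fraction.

1. [int C1,C2]  r_C2² − 8r_C2 + 15 = 0  ⇒  r_C2 = 3 or 5
2. given r_C2 < 37/9: keep 3

3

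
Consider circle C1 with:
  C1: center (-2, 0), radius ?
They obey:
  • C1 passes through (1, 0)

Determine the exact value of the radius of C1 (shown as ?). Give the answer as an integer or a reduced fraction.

1. [C1∋P]  r_C1² − 9 = 0  ⇒  r_C1 = 3 (r>0 drops 1)

3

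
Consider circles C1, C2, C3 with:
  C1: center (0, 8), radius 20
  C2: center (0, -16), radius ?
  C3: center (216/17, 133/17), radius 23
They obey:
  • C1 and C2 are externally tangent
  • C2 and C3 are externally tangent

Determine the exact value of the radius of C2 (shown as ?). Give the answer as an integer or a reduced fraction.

4

1. [ext C1·C2]  r_C2² + 40r_C2 − 176 = 0  ⇒  r_C2 = 4 (r>0 drops 1)
2. [ext C2·C3]  r_C2² + 46r_C2 − 200 = 0  ⇒  r_C2 = 4 (r>0 drops 1)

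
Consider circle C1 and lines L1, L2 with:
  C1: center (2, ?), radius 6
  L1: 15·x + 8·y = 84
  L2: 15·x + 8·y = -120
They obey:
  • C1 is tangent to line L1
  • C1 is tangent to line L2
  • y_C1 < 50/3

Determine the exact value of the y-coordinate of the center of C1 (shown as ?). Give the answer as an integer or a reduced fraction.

1. [C1‖L1]  y_C1² − (27/2)y_C1 − 117 = 0  ⇒  y_C1 = -6 or 39/2
2. [C1‖L2]  y_C1² + (75/2)y_C1 + 189 = 0  ⇒  y_C1 = -63/2 or -6

-6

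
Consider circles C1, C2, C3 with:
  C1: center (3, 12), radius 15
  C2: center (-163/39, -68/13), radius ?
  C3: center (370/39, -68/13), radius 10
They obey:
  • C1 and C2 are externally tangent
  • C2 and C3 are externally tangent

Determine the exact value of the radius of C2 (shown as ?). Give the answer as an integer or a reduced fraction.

11/3

1. [ext C1·C2]  r_C2² + 30r_C2 − 1111/9 = 0  ⇒  r_C2 = 11/3 (r>0 drops 1)
2. [ext C2·C3]  r_C2² + 20r_C2 − 781/9 = 0  ⇒  r_C2 = 11/3 (r>0 drops 1)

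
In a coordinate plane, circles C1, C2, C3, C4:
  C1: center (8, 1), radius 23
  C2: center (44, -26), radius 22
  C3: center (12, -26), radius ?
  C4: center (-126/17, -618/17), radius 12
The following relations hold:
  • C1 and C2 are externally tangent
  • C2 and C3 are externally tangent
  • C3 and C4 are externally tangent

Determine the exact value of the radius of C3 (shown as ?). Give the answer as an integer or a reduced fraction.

10

1. [ext C2·C3]  r_C3² + 44r_C3 − 540 = 0  ⇒  r_C3 = 10 (r>0 drops 1)
2. [ext C3·C4]  r_C3² + 24r_C3 − 340 = 0  ⇒  r_C3 = 10 (r>0 drops 1)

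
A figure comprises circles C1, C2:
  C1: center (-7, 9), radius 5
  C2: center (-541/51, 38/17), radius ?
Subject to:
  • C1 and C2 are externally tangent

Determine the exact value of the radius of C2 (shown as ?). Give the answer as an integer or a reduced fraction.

8/3

1. [ext C1·C2]  r_C2² + 10r_C2 − 304/9 = 0  ⇒  r_C2 = 8/3 (r>0 drops 1)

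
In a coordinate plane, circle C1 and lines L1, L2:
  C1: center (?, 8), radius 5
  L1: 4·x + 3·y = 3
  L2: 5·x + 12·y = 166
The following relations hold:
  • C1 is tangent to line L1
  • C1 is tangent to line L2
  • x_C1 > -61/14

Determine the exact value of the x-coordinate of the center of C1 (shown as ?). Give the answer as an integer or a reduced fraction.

1

1. [C1‖L1]  x_C1² + (21/2)x_C1 − 23/2 = 0  ⇒  x_C1 = -23/2 or 1
2. [C1‖L2]  x_C1² − 28x_C1 + 27 = 0  ⇒  x_C1 = 1 or 27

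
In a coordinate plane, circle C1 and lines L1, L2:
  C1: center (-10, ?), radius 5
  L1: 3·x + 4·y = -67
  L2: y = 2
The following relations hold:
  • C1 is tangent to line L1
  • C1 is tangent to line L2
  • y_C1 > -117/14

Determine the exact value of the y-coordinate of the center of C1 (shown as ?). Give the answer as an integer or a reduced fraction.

1. [C1‖L1]  y_C1² + (37/2)y_C1 + 93/2 = 0  ⇒  y_C1 = -31/2 or -3
2. [C1‖L2]  y_C1² − 4y_C1 − 21 = 0  ⇒  y_C1 = -3 or 7

-3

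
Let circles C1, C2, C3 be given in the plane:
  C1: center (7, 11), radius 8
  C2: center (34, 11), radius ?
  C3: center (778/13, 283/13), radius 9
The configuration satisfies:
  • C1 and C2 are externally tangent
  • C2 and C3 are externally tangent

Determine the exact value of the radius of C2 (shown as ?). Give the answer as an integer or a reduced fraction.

1. [ext C1·C2]  r_C2² + 16r_C2 − 665 = 0  ⇒  r_C2 = 19 (r>0 drops 1)
2. [ext C2·C3]  r_C2² + 18r_C2 − 703 = 0  ⇒  r_C2 = 19 (r>0 drops 1)

19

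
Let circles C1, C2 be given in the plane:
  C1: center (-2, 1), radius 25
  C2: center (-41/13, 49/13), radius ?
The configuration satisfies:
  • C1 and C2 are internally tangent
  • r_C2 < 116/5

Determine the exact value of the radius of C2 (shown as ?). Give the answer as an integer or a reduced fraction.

22

1. [int C1,C2]  r_C2² − 50r_C2 + 616 = 0  ⇒  r_C2 = 22 or 28
2. given r_C2 < 116/5: keep 22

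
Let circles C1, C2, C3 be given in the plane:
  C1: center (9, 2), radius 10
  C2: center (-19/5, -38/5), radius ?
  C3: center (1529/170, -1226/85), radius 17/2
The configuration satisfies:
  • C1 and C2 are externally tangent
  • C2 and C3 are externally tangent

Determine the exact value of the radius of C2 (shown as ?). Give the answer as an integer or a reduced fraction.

1. [ext C1·C2]  r_C2² + 20r_C2 − 156 = 0  ⇒  r_C2 = 6 (r>0 drops 1)
2. [ext C2·C3]  r_C2² + 17r_C2 − 138 = 0  ⇒  r_C2 = 6 (r>0 drops 1)

6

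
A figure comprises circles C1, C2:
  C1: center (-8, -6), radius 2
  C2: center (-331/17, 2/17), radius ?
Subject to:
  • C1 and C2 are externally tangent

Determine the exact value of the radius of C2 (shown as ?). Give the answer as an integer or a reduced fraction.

1. [ext C1·C2]  r_C2² + 4r_C2 − 165 = 0  ⇒  r_C2 = 11 (r>0 drops 1)

11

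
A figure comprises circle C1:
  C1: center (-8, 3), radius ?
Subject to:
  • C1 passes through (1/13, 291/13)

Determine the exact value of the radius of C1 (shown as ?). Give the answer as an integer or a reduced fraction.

1. [C1∋P]  r_C1² − 441 = 0  ⇒  r_C1 = 21 (r>0 drops 1)

21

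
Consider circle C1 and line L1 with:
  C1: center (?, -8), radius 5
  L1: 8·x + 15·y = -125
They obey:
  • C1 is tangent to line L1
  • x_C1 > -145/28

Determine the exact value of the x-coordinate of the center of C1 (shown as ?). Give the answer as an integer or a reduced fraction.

1. [C1‖L1]  x_C1² + (5/4)x_C1 − 225/2 = 0  ⇒  x_C1 = -45/4 or 10
2. given x_C1 > -145/28: keep 10

10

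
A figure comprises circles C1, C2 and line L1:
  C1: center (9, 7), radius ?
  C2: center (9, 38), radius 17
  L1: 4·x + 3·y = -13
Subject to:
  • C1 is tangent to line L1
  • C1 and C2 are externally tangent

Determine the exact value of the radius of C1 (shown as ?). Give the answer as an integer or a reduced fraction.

1. [C1‖L1]  r_C1² − 196 = 0  ⇒  r_C1 = 14 (r>0 drops 1)
2. [ext C1·C2]  r_C1² + 34r_C1 − 672 = 0  ⇒  r_C1 = 14 (r>0 drops 1)

14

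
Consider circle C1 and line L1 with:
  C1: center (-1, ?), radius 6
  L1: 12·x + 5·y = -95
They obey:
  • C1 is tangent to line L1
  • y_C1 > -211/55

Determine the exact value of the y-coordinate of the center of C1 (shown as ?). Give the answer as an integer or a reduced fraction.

-1

1. [C1‖L1]  y_C1² + (166/5)y_C1 + 161/5 = 0  ⇒  y_C1 = -161/5 or -1
2. given y_C1 > -211/55: keep -1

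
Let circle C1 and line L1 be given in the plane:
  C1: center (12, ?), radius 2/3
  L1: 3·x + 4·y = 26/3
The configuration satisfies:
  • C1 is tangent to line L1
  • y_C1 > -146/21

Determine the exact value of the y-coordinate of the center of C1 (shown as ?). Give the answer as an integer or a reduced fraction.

1. [C1‖L1]  y_C1² + (41/3)y_C1 + 46 = 0  ⇒  y_C1 = -23/3 or -6
2. given y_C1 > -146/21: keep -6

-6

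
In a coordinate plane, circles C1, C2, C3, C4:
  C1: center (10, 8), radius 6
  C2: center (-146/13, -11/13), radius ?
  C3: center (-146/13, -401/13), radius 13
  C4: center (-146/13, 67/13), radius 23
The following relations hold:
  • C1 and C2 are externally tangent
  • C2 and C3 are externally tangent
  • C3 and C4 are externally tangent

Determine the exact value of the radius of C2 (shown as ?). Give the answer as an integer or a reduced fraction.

1. [ext C1·C2]  r_C2² + 12r_C2 − 493 = 0  ⇒  r_C2 = 17 (r>0 drops 1)
2. [ext C2·C3]  r_C2² + 26r_C2 − 731 = 0  ⇒  r_C2 = 17 (r>0 drops 1)

17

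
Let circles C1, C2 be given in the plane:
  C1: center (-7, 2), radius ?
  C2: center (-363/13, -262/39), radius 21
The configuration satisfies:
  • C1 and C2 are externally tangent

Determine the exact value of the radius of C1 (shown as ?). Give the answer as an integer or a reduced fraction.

1. [ext C1·C2]  r_C1² + 42r_C1 − 655/9 = 0  ⇒  r_C1 = 5/3 (r>0 drops 1)

5/3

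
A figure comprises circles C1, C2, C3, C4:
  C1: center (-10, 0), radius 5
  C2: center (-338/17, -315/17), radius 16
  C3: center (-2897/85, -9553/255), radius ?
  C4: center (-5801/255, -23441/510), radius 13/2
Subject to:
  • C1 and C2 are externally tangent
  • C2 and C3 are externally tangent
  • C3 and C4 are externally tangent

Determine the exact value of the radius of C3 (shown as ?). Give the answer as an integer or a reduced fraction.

23/3

1. [ext C2·C3]  r_C3² + 32r_C3 − 2737/9 = 0  ⇒  r_C3 = 23/3 (r>0 drops 1)
2. [ext C3·C4]  r_C3² + 13r_C3 − 1426/9 = 0  ⇒  r_C3 = 23/3 (r>0 drops 1)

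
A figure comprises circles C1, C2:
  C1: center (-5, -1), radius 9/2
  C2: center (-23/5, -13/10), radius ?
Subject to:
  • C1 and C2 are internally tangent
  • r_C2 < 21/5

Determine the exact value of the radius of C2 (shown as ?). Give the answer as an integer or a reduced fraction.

4

1. [int C1,C2]  r_C2² − 9r_C2 + 20 = 0  ⇒  r_C2 = 4 or 5
2. given r_C2 < 21/5: keep 4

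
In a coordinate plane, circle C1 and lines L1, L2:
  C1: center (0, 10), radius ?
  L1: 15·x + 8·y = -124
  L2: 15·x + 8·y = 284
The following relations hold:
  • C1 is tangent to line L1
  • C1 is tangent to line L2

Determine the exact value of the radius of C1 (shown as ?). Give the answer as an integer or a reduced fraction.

12

1. [C1‖L1]  r_C1² − 144 = 0  ⇒  r_C1 = 12 (r>0 drops 1)
2. [C1‖L2]  r_C1² − 144 = 0  ⇒  r_C1 = 12 (r>0 drops 1)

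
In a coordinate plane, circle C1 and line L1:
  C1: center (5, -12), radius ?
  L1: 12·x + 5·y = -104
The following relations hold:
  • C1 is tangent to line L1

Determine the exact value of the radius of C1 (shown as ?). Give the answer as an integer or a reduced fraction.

8

1. [C1‖L1]  r_C1² − 64 = 0  ⇒  r_C1 = 8 (r>0 drops 1)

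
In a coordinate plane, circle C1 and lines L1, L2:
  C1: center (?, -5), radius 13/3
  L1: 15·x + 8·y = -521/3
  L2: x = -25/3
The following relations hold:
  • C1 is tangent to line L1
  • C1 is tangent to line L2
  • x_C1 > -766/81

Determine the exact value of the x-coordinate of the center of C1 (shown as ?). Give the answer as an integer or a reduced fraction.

-4

1. [C1‖L1]  x_C1² + (802/45)x_C1 + 2488/45 = 0  ⇒  x_C1 = -622/45 or -4
2. [C1‖L2]  x_C1² + (50/3)x_C1 + 152/3 = 0  ⇒  x_C1 = -38/3 or -4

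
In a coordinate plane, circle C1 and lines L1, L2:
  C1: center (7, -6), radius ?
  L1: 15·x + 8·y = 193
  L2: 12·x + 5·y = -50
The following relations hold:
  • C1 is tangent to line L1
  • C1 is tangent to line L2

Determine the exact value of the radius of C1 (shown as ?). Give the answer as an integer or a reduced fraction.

8

1. [C1‖L1]  r_C1² − 64 = 0  ⇒  r_C1 = 8 (r>0 drops 1)
2. [C1‖L2]  r_C1² − 64 = 0  ⇒  r_C1 = 8 (r>0 drops 1)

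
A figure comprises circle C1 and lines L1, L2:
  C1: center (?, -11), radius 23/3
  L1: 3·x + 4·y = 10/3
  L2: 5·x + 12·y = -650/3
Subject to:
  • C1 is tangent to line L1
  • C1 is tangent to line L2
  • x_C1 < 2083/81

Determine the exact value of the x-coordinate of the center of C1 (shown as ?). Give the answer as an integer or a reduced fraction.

3

1. [C1‖L1]  x_C1² − (284/9)x_C1 + 257/3 = 0  ⇒  x_C1 = 3 or 257/9
2. [C1‖L2]  x_C1² + (508/15)x_C1 − 553/5 = 0  ⇒  x_C1 = -553/15 or 3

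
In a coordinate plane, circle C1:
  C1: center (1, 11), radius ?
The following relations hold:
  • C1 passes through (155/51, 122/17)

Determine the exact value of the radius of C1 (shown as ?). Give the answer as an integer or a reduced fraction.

13/3

1. [C1∋P]  r_C1² − 169/9 = 0  ⇒  r_C1 = 13/3 (r>0 drops 1)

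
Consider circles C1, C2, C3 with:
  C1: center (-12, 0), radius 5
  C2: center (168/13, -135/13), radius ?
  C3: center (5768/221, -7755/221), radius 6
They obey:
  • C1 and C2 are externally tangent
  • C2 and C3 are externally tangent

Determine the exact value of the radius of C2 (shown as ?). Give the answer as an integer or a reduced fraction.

22

1. [ext C1·C2]  r_C2² + 10r_C2 − 704 = 0  ⇒  r_C2 = 22 (r>0 drops 1)
2. [ext C2·C3]  r_C2² + 12r_C2 − 748 = 0  ⇒  r_C2 = 22 (r>0 drops 1)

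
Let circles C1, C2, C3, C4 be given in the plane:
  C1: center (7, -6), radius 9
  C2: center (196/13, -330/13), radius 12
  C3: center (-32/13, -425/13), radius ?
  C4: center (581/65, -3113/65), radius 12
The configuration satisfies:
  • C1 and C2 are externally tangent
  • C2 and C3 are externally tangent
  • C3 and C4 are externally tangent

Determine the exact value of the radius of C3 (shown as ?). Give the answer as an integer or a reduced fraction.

1. [ext C2·C3]  r_C3² + 24r_C3 − 217 = 0  ⇒  r_C3 = 7 (r>0 drops 1)
2. [ext C3·C4]  r_C3² + 24r_C3 − 217 = 0  ⇒  r_C3 = 7 (r>0 drops 1)

7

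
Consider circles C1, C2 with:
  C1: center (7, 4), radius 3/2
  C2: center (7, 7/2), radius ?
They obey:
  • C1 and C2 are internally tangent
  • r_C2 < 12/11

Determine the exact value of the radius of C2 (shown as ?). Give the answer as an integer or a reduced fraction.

1. [int C1,C2]  r_C2² − 3r_C2 + 2 = 0  ⇒  r_C2 = 1 or 2
2. given r_C2 < 12/11: keep 1

1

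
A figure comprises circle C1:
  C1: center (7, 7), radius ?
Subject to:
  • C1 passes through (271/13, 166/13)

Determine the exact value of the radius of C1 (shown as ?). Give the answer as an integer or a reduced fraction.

1. [C1∋P]  r_C1² − 225 = 0  ⇒  r_C1 = 15 (r>0 drops 1)

15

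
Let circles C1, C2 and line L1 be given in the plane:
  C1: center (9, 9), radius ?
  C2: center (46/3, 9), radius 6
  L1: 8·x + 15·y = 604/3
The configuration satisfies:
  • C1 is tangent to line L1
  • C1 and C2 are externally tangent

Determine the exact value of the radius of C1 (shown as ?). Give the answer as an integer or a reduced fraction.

1. [C1‖L1]  r_C1² − 1/9 = 0  ⇒  r_C1 = 1/3 (r>0 drops 1)
2. [ext C1·C2]  r_C1² + 12r_C1 − 37/9 = 0  ⇒  r_C1 = 1/3 (r>0 drops 1)

1/3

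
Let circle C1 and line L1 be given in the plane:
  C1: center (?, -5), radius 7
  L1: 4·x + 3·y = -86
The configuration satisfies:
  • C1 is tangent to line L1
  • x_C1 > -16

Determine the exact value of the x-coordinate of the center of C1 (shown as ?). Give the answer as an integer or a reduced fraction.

-9

1. [C1‖L1]  x_C1² + (71/2)x_C1 + 477/2 = 0  ⇒  x_C1 = -53/2 or -9
2. given x_C1 > -16: keep -9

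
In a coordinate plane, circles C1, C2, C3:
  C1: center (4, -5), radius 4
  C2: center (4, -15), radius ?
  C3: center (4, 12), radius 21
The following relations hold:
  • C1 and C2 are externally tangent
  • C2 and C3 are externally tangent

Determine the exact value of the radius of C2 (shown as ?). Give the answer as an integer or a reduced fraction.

6

1. [ext C1·C2]  r_C2² + 8r_C2 − 84 = 0  ⇒  r_C2 = 6 (r>0 drops 1)
2. [ext C2·C3]  r_C2² + 42r_C2 − 288 = 0  ⇒  r_C2 = 6 (r>0 drops 1)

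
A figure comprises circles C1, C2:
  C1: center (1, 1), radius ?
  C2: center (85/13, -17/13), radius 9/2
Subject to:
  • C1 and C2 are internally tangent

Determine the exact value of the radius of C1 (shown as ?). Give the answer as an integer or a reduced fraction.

1. [int C1,C2]  r_C1² − 9r_C1 − 63/4 = 0  ⇒  r_C1 = 21/2 (r>0 drops 1)

21/2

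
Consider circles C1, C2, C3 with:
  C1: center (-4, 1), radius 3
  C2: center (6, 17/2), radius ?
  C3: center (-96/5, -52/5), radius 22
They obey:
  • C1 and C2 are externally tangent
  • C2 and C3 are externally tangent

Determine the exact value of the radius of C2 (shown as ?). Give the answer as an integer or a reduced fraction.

19/2

1. [ext C1·C2]  r_C2² + 6r_C2 − 589/4 = 0  ⇒  r_C2 = 19/2 (r>0 drops 1)
2. [ext C2·C3]  r_C2² + 44r_C2 − 2033/4 = 0  ⇒  r_C2 = 19/2 (r>0 drops 1)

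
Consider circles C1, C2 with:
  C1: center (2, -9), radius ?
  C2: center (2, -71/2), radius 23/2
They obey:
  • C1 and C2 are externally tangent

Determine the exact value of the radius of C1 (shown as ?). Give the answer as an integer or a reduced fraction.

15

1. [ext C1·C2]  r_C1² + 23r_C1 − 570 = 0  ⇒  r_C1 = 15 (r>0 drops 1)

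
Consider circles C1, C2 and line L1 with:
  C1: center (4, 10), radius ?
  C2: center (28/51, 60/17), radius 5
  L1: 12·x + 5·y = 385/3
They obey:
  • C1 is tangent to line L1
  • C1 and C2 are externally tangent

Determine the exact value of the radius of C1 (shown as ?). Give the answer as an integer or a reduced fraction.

7/3

1. [C1‖L1]  r_C1² − 49/9 = 0  ⇒  r_C1 = 7/3 (r>0 drops 1)
2. [ext C1·C2]  r_C1² + 10r_C1 − 259/9 = 0  ⇒  r_C1 = 7/3 (r>0 drops 1)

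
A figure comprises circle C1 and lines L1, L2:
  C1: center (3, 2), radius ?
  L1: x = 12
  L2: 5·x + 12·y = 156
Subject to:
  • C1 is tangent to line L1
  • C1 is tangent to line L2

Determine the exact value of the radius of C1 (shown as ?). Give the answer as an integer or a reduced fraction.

9

1. [C1‖L1]  r_C1² − 81 = 0  ⇒  r_C1 = 9 (r>0 drops 1)
2. [C1‖L2]  r_C1² − 81 = 0  ⇒  r_C1 = 9 (r>0 drops 1)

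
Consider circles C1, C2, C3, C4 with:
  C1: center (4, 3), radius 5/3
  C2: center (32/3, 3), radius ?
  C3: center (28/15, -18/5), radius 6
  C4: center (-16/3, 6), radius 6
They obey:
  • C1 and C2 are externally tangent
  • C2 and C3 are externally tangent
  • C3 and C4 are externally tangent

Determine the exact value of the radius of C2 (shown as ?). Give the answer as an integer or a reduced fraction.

1. [ext C1·C2]  r_C2² + (10/3)r_C2 − 125/3 = 0  ⇒  r_C2 = 5 (r>0 drops 1)
2. [ext C2·C3]  r_C2² + 12r_C2 − 85 = 0  ⇒  r_C2 = 5 (r>0 drops 1)

5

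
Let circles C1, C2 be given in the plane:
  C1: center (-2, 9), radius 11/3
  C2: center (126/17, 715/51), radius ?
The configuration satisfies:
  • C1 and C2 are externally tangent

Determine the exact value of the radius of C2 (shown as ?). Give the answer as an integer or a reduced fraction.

1. [ext C1·C2]  r_C2² + (22/3)r_C2 − 301/3 = 0  ⇒  r_C2 = 7 (r>0 drops 1)

7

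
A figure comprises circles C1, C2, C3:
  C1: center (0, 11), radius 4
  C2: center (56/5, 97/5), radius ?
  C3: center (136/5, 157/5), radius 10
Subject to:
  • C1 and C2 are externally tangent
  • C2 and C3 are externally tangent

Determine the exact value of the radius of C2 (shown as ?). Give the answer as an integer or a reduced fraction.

1. [ext C1·C2]  r_C2² + 8r_C2 − 180 = 0  ⇒  r_C2 = 10 (r>0 drops 1)
2. [ext C2·C3]  r_C2² + 20r_C2 − 300 = 0  ⇒  r_C2 = 10 (r>0 drops 1)

10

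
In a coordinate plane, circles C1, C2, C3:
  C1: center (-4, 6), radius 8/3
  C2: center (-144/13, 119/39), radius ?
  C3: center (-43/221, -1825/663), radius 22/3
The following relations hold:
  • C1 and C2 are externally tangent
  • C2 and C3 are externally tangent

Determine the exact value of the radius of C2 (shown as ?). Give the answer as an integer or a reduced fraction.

5

1. [ext C1·C2]  r_C2² + (16/3)r_C2 − 155/3 = 0  ⇒  r_C2 = 5 (r>0 drops 1)
2. [ext C2·C3]  r_C2² + (44/3)r_C2 − 295/3 = 0  ⇒  r_C2 = 5 (r>0 drops 1)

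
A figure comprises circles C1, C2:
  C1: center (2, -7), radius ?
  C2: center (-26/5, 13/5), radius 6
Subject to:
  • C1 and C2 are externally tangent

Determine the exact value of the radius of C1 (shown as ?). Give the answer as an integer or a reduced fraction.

1. [ext C1·C2]  r_C1² + 12r_C1 − 108 = 0  ⇒  r_C1 = 6 (r>0 drops 1)

6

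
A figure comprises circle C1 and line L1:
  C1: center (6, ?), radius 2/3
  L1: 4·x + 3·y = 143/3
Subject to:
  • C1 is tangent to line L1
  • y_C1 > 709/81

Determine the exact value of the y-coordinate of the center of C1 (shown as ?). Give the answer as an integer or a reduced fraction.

1. [C1‖L1]  y_C1² − (142/9)y_C1 + 61 = 0  ⇒  y_C1 = 61/9 or 9
2. given y_C1 > 709/81: keep 9

9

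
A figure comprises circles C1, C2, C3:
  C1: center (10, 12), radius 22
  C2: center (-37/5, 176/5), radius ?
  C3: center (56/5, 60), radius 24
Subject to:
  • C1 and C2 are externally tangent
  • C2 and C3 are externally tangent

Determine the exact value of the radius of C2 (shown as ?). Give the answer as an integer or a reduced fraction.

7

1. [ext C1·C2]  r_C2² + 44r_C2 − 357 = 0  ⇒  r_C2 = 7 (r>0 drops 1)
2. [ext C2·C3]  r_C2² + 48r_C2 − 385 = 0  ⇒  r_C2 = 7 (r>0 drops 1)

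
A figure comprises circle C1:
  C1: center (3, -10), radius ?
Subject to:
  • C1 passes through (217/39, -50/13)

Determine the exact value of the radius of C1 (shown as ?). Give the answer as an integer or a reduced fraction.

1. [C1∋P]  r_C1² − 400/9 = 0  ⇒  r_C1 = 20/3 (r>0 drops 1)

20/3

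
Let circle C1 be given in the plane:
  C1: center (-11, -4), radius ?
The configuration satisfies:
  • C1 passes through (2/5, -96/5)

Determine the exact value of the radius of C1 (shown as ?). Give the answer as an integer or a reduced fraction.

19

1. [C1∋P]  r_C1² − 361 = 0  ⇒  r_C1 = 19 (r>0 drops 1)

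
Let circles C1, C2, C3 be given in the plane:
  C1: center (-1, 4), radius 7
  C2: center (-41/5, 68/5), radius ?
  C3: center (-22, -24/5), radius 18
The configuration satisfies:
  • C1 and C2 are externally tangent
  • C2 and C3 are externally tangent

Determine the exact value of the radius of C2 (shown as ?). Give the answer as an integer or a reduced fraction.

1. [ext C1·C2]  r_C2² + 14r_C2 − 95 = 0  ⇒  r_C2 = 5 (r>0 drops 1)
2. [ext C2·C3]  r_C2² + 36r_C2 − 205 = 0  ⇒  r_C2 = 5 (r>0 drops 1)

5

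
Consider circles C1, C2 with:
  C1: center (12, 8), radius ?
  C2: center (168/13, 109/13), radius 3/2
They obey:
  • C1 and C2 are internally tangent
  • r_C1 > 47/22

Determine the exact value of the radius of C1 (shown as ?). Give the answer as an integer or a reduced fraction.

5/2

1. [int C1,C2]  r_C1² − 3r_C1 + 5/4 = 0  ⇒  r_C1 = 1/2 or 5/2
2. given r_C1 > 47/22: keep 5/2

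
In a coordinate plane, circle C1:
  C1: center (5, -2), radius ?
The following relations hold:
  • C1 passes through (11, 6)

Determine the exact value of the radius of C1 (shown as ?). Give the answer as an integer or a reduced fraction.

1. [C1∋P]  r_C1² − 100 = 0  ⇒  r_C1 = 10 (r>0 drops 1)

10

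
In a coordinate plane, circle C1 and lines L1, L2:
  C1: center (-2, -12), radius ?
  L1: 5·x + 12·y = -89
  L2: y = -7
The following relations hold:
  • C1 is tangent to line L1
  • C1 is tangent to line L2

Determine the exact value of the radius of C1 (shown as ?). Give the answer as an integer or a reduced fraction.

1. [C1‖L1]  r_C1² − 25 = 0  ⇒  r_C1 = 5 (r>0 drops 1)
2. [C1‖L2]  r_C1² − 25 = 0  ⇒  r_C1 = 5 (r>0 drops 1)

5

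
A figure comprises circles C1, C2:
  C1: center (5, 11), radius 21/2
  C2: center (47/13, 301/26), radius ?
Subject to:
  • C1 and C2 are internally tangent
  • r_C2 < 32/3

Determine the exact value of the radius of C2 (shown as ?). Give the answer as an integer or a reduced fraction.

1. [int C1,C2]  r_C2² − 21r_C2 + 108 = 0  ⇒  r_C2 = 9 or 12
2. given r_C2 < 32/3: keep 9

9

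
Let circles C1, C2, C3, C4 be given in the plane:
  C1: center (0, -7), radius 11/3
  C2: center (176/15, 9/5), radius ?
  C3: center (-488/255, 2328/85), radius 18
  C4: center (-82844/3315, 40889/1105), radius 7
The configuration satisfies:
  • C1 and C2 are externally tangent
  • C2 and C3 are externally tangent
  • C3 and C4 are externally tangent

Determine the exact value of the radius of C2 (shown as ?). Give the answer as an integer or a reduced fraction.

11

1. [ext C1·C2]  r_C2² + (22/3)r_C2 − 605/3 = 0  ⇒  r_C2 = 11 (r>0 drops 1)
2. [ext C2·C3]  r_C2² + 36r_C2 − 517 = 0  ⇒  r_C2 = 11 (r>0 drops 1)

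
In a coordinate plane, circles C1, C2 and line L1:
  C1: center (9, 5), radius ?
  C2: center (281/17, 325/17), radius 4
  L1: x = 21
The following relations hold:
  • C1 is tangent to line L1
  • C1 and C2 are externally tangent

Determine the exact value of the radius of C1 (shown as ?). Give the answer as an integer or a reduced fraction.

12

1. [C1‖L1]  r_C1² − 144 = 0  ⇒  r_C1 = 12 (r>0 drops 1)
2. [ext C1·C2]  r_C1² + 8r_C1 − 240 = 0  ⇒  r_C1 = 12 (r>0 drops 1)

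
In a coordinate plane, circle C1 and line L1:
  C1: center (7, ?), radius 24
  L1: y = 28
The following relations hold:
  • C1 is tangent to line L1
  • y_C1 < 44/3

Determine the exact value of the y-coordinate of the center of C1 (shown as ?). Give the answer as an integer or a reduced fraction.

4

1. [C1‖L1]  y_C1² − 56y_C1 + 208 = 0  ⇒  y_C1 = 4 or 52
2. given y_C1 < 44/3: keep 4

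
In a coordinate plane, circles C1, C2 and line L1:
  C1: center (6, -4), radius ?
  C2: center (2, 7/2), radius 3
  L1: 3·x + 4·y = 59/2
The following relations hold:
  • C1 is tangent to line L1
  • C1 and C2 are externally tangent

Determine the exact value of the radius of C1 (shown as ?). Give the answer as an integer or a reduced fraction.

11/2

1. [C1‖L1]  r_C1² − 121/4 = 0  ⇒  r_C1 = 11/2 (r>0 drops 1)
2. [ext C1·C2]  r_C1² + 6r_C1 − 253/4 = 0  ⇒  r_C1 = 11/2 (r>0 drops 1)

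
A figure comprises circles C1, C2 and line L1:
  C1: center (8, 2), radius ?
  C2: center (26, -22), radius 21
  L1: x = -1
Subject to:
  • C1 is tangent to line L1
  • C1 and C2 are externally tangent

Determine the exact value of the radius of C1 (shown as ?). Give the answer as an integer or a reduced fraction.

1. [C1‖L1]  r_C1² − 81 = 0  ⇒  r_C1 = 9 (r>0 drops 1)
2. [ext C1·C2]  r_C1² + 42r_C1 − 459 = 0  ⇒  r_C1 = 9 (r>0 drops 1)

9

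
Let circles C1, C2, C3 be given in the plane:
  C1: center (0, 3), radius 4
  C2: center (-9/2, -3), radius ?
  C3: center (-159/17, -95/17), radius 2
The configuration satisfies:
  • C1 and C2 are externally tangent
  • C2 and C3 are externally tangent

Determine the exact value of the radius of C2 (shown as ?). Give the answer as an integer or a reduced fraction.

1. [ext C1·C2]  r_C2² + 8r_C2 − 161/4 = 0  ⇒  r_C2 = 7/2 (r>0 drops 1)
2. [ext C2·C3]  r_C2² + 4r_C2 − 105/4 = 0  ⇒  r_C2 = 7/2 (r>0 drops 1)

7/2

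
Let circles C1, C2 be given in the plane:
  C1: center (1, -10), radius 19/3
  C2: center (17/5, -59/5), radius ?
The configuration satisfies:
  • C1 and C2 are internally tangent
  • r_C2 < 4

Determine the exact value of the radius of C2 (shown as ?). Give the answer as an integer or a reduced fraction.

1. [int C1,C2]  r_C2² − (38/3)r_C2 + 280/9 = 0  ⇒  r_C2 = 10/3 or 28/3
2. given r_C2 < 4: keep 10/3

10/3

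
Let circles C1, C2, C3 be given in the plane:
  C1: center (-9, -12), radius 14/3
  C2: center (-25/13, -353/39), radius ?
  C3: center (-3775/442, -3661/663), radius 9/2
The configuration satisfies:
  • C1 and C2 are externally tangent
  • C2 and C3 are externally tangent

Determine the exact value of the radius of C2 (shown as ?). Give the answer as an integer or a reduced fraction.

3

1. [ext C1·C2]  r_C2² + (28/3)r_C2 − 37 = 0  ⇒  r_C2 = 3 (r>0 drops 1)
2. [ext C2·C3]  r_C2² + 9r_C2 − 36 = 0  ⇒  r_C2 = 3 (r>0 drops 1)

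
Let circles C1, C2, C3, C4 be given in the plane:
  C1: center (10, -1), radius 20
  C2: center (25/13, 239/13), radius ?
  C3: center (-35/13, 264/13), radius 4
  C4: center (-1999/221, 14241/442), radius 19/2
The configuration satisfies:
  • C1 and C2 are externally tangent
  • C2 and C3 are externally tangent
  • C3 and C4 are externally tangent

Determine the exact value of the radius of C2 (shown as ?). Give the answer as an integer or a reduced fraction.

1. [ext C1·C2]  r_C2² + 40r_C2 − 41 = 0  ⇒  r_C2 = 1 (r>0 drops 1)
2. [ext C2·C3]  r_C2² + 8r_C2 − 9 = 0  ⇒  r_C2 = 1 (r>0 drops 1)

1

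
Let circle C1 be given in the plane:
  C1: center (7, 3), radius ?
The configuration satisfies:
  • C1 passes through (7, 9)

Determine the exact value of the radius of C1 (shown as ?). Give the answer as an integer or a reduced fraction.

6

1. [C1∋P]  r_C1² − 36 = 0  ⇒  r_C1 = 6 (r>0 drops 1)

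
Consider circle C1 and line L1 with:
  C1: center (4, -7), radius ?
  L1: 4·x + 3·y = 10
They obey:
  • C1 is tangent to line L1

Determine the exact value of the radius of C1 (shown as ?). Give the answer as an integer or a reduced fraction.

3

1. [C1‖L1]  r_C1² − 9 = 0  ⇒  r_C1 = 3 (r>0 drops 1)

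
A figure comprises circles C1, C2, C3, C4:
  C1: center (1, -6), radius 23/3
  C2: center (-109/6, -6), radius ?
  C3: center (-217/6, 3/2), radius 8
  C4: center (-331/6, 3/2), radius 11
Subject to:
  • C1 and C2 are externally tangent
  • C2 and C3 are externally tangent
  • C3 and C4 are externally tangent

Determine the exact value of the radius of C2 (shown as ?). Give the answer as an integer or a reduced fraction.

23/2

1. [ext C1·C2]  r_C2² + (46/3)r_C2 − 3703/12 = 0  ⇒  r_C2 = 23/2 (r>0 drops 1)
2. [ext C2·C3]  r_C2² + 16r_C2 − 1265/4 = 0  ⇒  r_C2 = 23/2 (r>0 drops 1)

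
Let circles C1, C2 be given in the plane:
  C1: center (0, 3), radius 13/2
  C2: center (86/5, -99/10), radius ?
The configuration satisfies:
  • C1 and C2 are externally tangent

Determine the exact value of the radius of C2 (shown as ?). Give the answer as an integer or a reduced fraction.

1. [ext C1·C2]  r_C2² + 13r_C2 − 420 = 0  ⇒  r_C2 = 15 (r>0 drops 1)

15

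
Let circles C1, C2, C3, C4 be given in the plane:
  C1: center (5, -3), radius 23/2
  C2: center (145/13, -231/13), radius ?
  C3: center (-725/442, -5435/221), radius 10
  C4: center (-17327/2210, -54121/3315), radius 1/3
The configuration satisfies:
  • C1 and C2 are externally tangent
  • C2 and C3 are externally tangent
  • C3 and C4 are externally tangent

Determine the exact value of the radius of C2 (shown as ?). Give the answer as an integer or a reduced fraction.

9/2

1. [ext C1·C2]  r_C2² + 23r_C2 − 495/4 = 0  ⇒  r_C2 = 9/2 (r>0 drops 1)
2. [ext C2·C3]  r_C2² + 20r_C2 − 441/4 = 0  ⇒  r_C2 = 9/2 (r>0 drops 1)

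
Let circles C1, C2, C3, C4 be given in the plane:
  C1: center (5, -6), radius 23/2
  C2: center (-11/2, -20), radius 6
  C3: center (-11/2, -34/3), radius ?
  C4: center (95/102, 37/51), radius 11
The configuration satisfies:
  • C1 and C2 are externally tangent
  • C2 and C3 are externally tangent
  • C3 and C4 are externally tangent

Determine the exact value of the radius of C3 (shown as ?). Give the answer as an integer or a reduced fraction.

8/3

1. [ext C2·C3]  r_C3² + 12r_C3 − 352/9 = 0  ⇒  r_C3 = 8/3 (r>0 drops 1)
2. [ext C3·C4]  r_C3² + 22r_C3 − 592/9 = 0  ⇒  r_C3 = 8/3 (r>0 drops 1)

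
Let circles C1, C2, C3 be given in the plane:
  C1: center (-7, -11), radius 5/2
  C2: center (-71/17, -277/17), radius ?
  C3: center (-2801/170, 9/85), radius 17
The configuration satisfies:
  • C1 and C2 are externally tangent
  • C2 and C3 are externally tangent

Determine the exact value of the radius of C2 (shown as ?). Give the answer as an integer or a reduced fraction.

1. [ext C1·C2]  r_C2² + 5r_C2 − 119/4 = 0  ⇒  r_C2 = 7/2 (r>0 drops 1)
2. [ext C2·C3]  r_C2² + 34r_C2 − 525/4 = 0  ⇒  r_C2 = 7/2 (r>0 drops 1)

7/2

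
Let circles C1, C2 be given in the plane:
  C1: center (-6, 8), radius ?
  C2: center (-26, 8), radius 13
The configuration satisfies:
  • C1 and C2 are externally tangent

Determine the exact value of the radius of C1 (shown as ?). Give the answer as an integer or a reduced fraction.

1. [ext C1·C2]  r_C1² + 26r_C1 − 231 = 0  ⇒  r_C1 = 7 (r>0 drops 1)

7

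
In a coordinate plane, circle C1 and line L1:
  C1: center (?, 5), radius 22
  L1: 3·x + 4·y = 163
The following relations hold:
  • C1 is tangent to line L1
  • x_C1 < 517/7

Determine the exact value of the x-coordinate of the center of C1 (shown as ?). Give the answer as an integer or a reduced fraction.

11

1. [C1‖L1]  x_C1² − (286/3)x_C1 + 2783/3 = 0  ⇒  x_C1 = 11 or 253/3
2. given x_C1 < 517/7: keep 11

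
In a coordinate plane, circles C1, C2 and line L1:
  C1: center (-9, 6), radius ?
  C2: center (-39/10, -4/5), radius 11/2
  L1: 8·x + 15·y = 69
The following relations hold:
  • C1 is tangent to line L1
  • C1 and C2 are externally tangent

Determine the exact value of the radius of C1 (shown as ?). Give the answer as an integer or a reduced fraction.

1. [C1‖L1]  r_C1² − 9 = 0  ⇒  r_C1 = 3 (r>0 drops 1)
2. [ext C1·C2]  r_C1² + 11r_C1 − 42 = 0  ⇒  r_C1 = 3 (r>0 drops 1)

3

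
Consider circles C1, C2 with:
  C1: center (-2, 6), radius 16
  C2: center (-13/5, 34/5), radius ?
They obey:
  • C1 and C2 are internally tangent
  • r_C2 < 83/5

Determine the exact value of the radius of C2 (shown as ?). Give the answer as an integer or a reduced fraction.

15

1. [int C1,C2]  r_C2² − 32r_C2 + 255 = 0  ⇒  r_C2 = 15 or 17
2. given r_C2 < 83/5: keep 15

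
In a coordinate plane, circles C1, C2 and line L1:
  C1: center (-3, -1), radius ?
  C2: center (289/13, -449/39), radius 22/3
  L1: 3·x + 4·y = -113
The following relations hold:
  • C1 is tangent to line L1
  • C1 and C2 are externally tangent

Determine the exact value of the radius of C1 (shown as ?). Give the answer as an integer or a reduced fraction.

20

1. [C1‖L1]  r_C1² − 400 = 0  ⇒  r_C1 = 20 (r>0 drops 1)
2. [ext C1·C2]  r_C1² + (44/3)r_C1 − 2080/3 = 0  ⇒  r_C1 = 20 (r>0 drops 1)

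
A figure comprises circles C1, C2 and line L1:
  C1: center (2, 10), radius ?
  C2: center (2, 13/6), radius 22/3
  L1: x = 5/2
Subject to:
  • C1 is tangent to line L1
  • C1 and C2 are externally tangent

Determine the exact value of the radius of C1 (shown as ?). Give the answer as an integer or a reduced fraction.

1. [C1‖L1]  r_C1² − 1/4 = 0  ⇒  r_C1 = 1/2 (r>0 drops 1)
2. [ext C1·C2]  r_C1² + (44/3)r_C1 − 91/12 = 0  ⇒  r_C1 = 1/2 (r>0 drops 1)

1/2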